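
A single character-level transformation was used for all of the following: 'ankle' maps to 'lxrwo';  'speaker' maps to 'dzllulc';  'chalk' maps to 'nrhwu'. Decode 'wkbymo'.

Shifts by position in ankle: pos 0: a→l (+11), pos 1: n→x (+10), pos 2: k→r (+7), pos 3: l→w (+11), pos 4: e→o (+10) — repeating every 3. A repeating key of period 3 is used — shifts +11, +10, +7 over and over.
Undoing it on wkbymo: w−11=l, k−10=a, b−7=u, y−11=n, m−10=c, o−7=h.

launch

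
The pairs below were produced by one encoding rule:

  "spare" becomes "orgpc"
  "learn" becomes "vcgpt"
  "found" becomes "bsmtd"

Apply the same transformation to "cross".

epsoo

s(18)→o(14) and p(15)→r(17) fit y≡25x+6 (mod 26); the inverse of 25 mod 26 is 25. This is an affine cipher: with a=0,…,z=25, each position x becomes (25x+6) mod 26.
On cross: c(2)→25·2+6≡4=e; r(17)→25·17+6≡15=p; o(14)→25·14+6≡18=s; s(18)→25·18+6≡14=o; s(18)→25·18+6≡14=o (all mod 26).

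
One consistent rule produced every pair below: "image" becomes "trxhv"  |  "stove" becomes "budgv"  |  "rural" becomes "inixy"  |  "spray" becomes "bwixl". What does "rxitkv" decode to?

i(8)→t(19) and m(12)→r(17) fit y≡19x+23 (mod 26); the inverse of 19 mod 26 is 11. This is an affine cipher: with a=0,…,z=25, each position x becomes (19x+23) mod 26.
Reversing it on rxitkv: r(17)→11·(17−23)≡12=m; x(23)→11·(23−23)≡0=a; i(8)→11·(8−23)≡17=r; t(19)→11·(19−23)≡8=i; k(10)→11·(10−23)≡13=n; v(21)→11·(21−23)≡4=e (all mod 26).

marine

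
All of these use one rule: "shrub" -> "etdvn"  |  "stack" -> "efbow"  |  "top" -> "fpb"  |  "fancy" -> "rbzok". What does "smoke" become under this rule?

eypwf

The shift depends on letter class: consonant s→e is +12, but vowel u→v is +1. Vowels shift forward by 1 and consonants shift forward by 12.
On smoke: s(cons)+12=e, m(cons)+12=y, o(vowel)+1=p, k(cons)+12=w, e(vowel)+1=f.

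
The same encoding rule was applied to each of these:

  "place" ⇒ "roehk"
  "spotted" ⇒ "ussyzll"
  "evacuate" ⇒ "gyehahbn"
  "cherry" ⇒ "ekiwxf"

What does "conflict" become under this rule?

Letter i (0-indexed) is shifted by i+2, so successive shifts are 2, 3, 4, ….
For conflict: c+2=e, o+3=r, n+4=r, f+5=k, l+6=r, i+7=p, c+8=k, t+9=c.

errkrpkc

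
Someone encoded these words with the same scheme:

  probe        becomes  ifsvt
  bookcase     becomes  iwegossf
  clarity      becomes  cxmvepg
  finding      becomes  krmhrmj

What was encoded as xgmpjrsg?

conflict

Two steps: reverse the string, then apply a Caesar shift of +4.
Undoing it on xgmpjrsg: shift back: x−4=t, g−4=c, m−4=i, p−4=l, j−4=f, r−4=n, s−4=o, g−4=c → tcilfnoc; then reverse → conflict.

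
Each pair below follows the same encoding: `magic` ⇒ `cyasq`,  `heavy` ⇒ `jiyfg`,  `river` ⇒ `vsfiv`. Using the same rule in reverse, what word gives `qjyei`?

chase

m(12)→c(2) and a(0)→y(24) fit y≡9x+24 (mod 26); the inverse of 9 mod 26 is 3. Treating letters as 0–25, the rule is x ↦ 9x + 24 (mod 26).
Undoing it on qjyei: q(16)→3·(16−24)≡2=c; j(9)→3·(9−24)≡7=h; y(24)→3·(24−24)≡0=a; e(4)→3·(4−24)≡18=s; i(8)→3·(8−24)≡4=e (all mod 26).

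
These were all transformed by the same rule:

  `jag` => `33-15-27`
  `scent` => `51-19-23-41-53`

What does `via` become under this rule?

With a=1..z=26, the number is 2·pos + 13.
On via: v=22→57, i=9→31, a=1→15.

57-31-15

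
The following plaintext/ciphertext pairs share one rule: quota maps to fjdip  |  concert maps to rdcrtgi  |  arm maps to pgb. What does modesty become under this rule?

bdsthin

Compare letters: q→f is +15, u→j is +15, o→d is +15 — a constant shift. Every letter moves 15 places later in the alphabet, wrapping around z→a.
For modesty: m+15=b, o+15=d, d+15=s, e+15=t, s+15=h, t+15=i, y+15=n.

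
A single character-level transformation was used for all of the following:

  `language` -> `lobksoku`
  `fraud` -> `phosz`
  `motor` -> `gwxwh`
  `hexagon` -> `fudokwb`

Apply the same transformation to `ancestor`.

obeucxwh

This is an affine cipher: with a=0,…,z=25, each position x becomes (21x+14) mod 26.
Applying it to ancestor: a(0)→21·0+14≡14=o; n(13)→21·13+14≡1=b; c(2)→21·2+14≡4=e; e(4)→21·4+14≡20=u; s(18)→21·18+14≡2=c; t(19)→21·19+14≡23=x; o(14)→21·14+14≡22=w; r(17)→21·17+14≡7=h (all mod 26).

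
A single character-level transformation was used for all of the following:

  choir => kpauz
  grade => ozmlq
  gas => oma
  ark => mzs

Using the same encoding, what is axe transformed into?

The shift depends on letter class: consonant c→k is +8, but vowel o→a is +12. Two shifts are in play — +12 for a/e/i/o/u, +8 for every other letter.
For axe: a(vowel)+12=m, x(cons)+8=f, e(vowel)+12=q.

mfq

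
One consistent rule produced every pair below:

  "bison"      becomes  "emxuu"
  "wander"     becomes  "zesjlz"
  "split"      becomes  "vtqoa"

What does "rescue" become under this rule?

In bison: b→e is +3, i→m is +4, s→x is +5, o→u is +6 — the shift increases by 1 each position. Each letter shifts forward by (position + 3), i.e. 3, 4, 5, … — the shift grows by one for each successive letter.
Applying it to rescue: r+3=u, e+4=i, s+5=x, c+6=i, u+7=b, e+8=m.

uixibm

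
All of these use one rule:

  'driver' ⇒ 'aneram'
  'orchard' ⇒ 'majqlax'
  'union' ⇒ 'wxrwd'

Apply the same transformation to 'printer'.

The output letters match the input read backwards, each shifted +9: driver reversed is revird. Two steps: reverse the string, then apply a Caesar shift of +9.
Applying it to printer: reverse → retnirp; then shift: r+9=a, e+9=n, t+9=c, n+9=w, i+9=r, r+9=a, p+9=y.

ancwray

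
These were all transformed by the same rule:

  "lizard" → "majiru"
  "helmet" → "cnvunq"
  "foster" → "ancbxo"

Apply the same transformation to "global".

Two steps: reverse the string, then apply a Caesar shift of +9.
Applying it to global: reverse → labolg; then shift: l+9=u, a+9=j, b+9=k, o+9=x, l+9=u, g+9=p.

ujkxup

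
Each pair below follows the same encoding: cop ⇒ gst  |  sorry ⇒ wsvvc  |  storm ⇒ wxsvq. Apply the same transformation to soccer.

wsggiv

Compare letters: c→g is +4, o→s is +4, p→t is +4 — a constant shift. Every letter moves 4 places later in the alphabet, wrapping around z→a.
For soccer: s+4=w, o+4=s, c+4=g, c+4=g, e+4=i, r+4=v.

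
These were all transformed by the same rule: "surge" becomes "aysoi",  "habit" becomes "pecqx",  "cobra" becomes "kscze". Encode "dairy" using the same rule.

Shifts by position in surge: pos 0: s→a (+8), pos 1: u→y (+4), pos 2: r→s (+1), pos 3: g→o (+8), pos 4: e→i (+4) — repeating every 3. A repeating key of period 3 is used — shifts +8, +4, +1 over and over.
For dairy: d+8=l, a+4=e, i+1=j, r+8=z, y+4=c.

lejzc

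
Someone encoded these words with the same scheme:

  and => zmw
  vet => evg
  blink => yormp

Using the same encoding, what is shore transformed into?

hsliv

This is the alphabet-reversal cipher (Atbash): a becomes z, b becomes y, etc.
Applying it to shore: s↔h, h↔s, o↔l, r↔i, e↔v.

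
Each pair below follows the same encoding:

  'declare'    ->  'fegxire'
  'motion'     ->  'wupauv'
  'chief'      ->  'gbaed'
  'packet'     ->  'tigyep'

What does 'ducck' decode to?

d(3)→f(5) and e(4)→e(4) fit y≡25x+8 (mod 26); the inverse of 25 mod 26 is 25. Treating letters as 0–25, the rule is x ↦ 25x + 8 (mod 26).
Reversing it on ducck: d(3)→25·(3−8)≡5=f; u(20)→25·(20−8)≡14=o; c(2)→25·(2−8)≡6=g; c(2)→25·(2−8)≡6=g; k(10)→25·(10−8)≡24=y (all mod 26).

foggy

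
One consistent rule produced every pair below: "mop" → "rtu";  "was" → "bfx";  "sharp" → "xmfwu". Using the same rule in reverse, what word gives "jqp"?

Every letter moves 5 places later in the alphabet, wrapping around z→a.
Undoing it on jqp: j−5=e, q−5=l, p−5=k.

elk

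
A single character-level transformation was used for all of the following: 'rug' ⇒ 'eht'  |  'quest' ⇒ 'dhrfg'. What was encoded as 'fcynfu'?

Compare letters: r→e is +13, u→h is +13, g→t is +13 — a constant shift. This is a Caesar cipher with shift 13.
Decoding fcynfu: f−13=s, c−13=p, y−13=l, n−13=a, f−13=s, u−13=h.

splash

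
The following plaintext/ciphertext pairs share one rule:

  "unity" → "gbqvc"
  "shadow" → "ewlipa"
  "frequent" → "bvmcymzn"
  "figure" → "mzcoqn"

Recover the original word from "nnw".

off

The word is reversed, then every letter is shifted forward by 8.
Decoding nnw: shift back: n−8=f, n−8=f, w−8=o → ffo; then reverse → off.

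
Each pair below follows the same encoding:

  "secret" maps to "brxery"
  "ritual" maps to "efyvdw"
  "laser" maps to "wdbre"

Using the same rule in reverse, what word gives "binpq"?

shown

s(18)→b(1) and e(4)→r(17) fit y≡23x+3 (mod 26); the inverse of 23 mod 26 is 17. Each letter's alphabet position (a=0..z=25) is mapped through 23·x+3 mod 26 — an affine cipher.
Reversing it on binpq: b(1)→17·(1−3)≡18=s; i(8)→17·(8−3)≡7=h; n(13)→17·(13−3)≡14=o; p(15)→17·(15−3)≡22=w; q(16)→17·(16−3)≡13=n (all mod 26).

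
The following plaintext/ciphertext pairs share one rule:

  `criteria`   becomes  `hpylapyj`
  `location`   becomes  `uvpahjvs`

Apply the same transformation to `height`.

Read the word backwards and shift each letter +7.
On height: reverse → thgieh; then shift: t+7=a, h+7=o, g+7=n, i+7=p, e+7=l, h+7=o.

aonplo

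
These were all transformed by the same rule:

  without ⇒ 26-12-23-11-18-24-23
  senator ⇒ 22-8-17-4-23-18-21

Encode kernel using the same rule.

The number is (letter's place in the alphabet, a=1) + 3.
Applying it to kernel: k=11→14, e=5→8, r=18→21, n=14→17, e=5→8, l=12→15.

14-8-21-17-8-15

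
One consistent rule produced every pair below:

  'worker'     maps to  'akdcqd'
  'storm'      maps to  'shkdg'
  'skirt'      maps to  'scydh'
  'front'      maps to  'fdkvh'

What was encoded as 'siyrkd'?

w(22)→a(0) and o(14)→k(10) fit y≡15x+8 (mod 26); the inverse of 15 mod 26 is 7. Each letter's alphabet position (a=0..z=25) is mapped through 15·x+8 mod 26 — an affine cipher.
Decoding siyrkd: s(18)→7·(18−8)≡18=s; i(8)→7·(8−8)≡0=a; y(24)→7·(24−8)≡8=i; r(17)→7·(17−8)≡11=l; k(10)→7·(10−8)≡14=o; d(3)→7·(3−8)≡17=r (all mod 26).

sailor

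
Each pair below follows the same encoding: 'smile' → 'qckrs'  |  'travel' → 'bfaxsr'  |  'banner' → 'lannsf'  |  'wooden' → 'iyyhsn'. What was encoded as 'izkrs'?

s(18)→q(16) and m(12)→c(2) fit y≡11x+0 (mod 26); the inverse of 11 mod 26 is 19. Each letter's alphabet position (a=0..z=25) is mapped through 11·x+0 mod 26 — an affine cipher.
Undoing it on izkrs: i(8)→19·(8−0)≡22=w; z(25)→19·(25−0)≡7=h; k(10)→19·(10−0)≡8=i; r(17)→19·(17−0)≡11=l; s(18)→19·(18−0)≡4=e (all mod 26).

while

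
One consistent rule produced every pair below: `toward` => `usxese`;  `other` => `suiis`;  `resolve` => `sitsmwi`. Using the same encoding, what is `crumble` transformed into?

The rule splits by letter class: vowels +4, consonants +1.
For crumble: c(cons)+1=d, r(cons)+1=s, u(vowel)+4=y, m(cons)+1=n, b(cons)+1=c, l(cons)+1=m, e(vowel)+4=i.

dsyncmi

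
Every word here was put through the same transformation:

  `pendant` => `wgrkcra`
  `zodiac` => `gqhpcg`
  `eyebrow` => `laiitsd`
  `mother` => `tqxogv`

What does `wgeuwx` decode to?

Shifts by position in pendant: pos 0: p→w (+7), pos 1: e→g (+2), pos 2: n→r (+4), pos 3: d→k (+7), pos 4: a→c (+2), pos 5: n→r (+4) — repeating every 3. It's a Vigenère-style cipher with numeric key [7,2,4]: position i shifts by key[i mod 3].
Reversing it on wgeuwx: w−7=p, g−2=e, e−4=a, u−7=n, w−2=u, x−4=t.

peanut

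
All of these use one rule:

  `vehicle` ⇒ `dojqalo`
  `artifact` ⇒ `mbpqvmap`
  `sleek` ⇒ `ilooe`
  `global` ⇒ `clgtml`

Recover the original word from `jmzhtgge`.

This is an affine cipher: with a=0,…,z=25, each position x becomes (7x+12) mod 26.
Undoing it on jmzhtgge: j(9)→15·(9−12)≡7=h; m(12)→15·(12−12)≡0=a; z(25)→15·(25−12)≡13=n; h(7)→15·(7−12)≡3=d; t(19)→15·(19−12)≡1=b; g(6)→15·(6−12)≡14=o; g(6)→15·(6−12)≡14=o; e(4)→15·(4−12)≡10=k (all mod 26).

handbook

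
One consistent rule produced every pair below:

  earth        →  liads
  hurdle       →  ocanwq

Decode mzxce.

frost

The shift increases by 1 at each position, starting from +7: 7, 8, 9, ….
Undoing it on mzxce: m−7=f, z−8=r, x−9=o, c−10=s, e−11=t.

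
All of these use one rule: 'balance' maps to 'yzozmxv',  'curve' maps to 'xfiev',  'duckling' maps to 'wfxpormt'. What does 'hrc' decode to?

six

Each pair mirrors across the alphabet (b↔y, a↔z, l↔o): positions sum to 25. Letters are reflected about the middle of the alphabet (position → 25−position): Atbash.
Reversing it on hrc: h↔s, r↔i, c↔x.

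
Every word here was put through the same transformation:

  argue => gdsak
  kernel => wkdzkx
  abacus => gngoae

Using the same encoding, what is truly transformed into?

The shift depends on letter class: consonant r→d is +12, but vowel a→g is +6. Two shifts are in play — +6 for a/e/i/o/u, +12 for every other letter.
For truly: t(cons)+12=f, r(cons)+12=d, u(vowel)+6=a, l(cons)+12=x, y(cons)+12=k.

fdaxk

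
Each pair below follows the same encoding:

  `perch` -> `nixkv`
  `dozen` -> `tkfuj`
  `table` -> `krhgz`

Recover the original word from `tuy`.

son

The output letters match the input read backwards, each shifted +6: perch reversed is hcrep. The word is reversed, then every letter is shifted forward by 6.
Undoing it on tuy: shift back: t−6=n, u−6=o, y−6=s → nos; then reverse → son.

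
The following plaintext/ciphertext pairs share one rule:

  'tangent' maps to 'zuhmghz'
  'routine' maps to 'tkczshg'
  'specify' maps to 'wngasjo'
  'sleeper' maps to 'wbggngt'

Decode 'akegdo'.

comedy

Each letter's alphabet position (a=0..z=25) is mapped through 3·x+20 mod 26 — an affine cipher.
Decoding akegdo: a(0)→9·(0−20)≡2=c; k(10)→9·(10−20)≡14=o; e(4)→9·(4−20)≡12=m; g(6)→9·(6−20)≡4=e; d(3)→9·(3−20)≡3=d; o(14)→9·(14−20)≡24=y (all mod 26).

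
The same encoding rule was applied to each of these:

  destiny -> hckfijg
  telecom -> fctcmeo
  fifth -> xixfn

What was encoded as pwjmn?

d(3)→h(7) and e(4)→c(2) fit y≡21x+22 (mod 26); the inverse of 21 mod 26 is 5. Each letter's alphabet position (a=0..z=25) is mapped through 21·x+22 mod 26 — an affine cipher.
Decoding pwjmn: p(15)→5·(15−22)≡17=r; w(22)→5·(22−22)≡0=a; j(9)→5·(9−22)≡13=n; m(12)→5·(12−22)≡2=c; n(13)→5·(13−22)≡7=h (all mod 26).

ranch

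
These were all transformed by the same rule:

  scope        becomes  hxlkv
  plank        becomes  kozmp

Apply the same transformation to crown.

Each pair mirrors across the alphabet (s↔h, c↔x, o↔l): positions sum to 25. Letters are reflected about the middle of the alphabet (position → 25−position): Atbash.
On crown: c↔x, r↔i, o↔l, w↔d, n↔m.

xildm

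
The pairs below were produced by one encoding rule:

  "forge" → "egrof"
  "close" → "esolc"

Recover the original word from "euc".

cue

The output letters match the input read backwards: forge reversed is egrof. The word is simply reversed.
Decoding euc: then reverse → cue.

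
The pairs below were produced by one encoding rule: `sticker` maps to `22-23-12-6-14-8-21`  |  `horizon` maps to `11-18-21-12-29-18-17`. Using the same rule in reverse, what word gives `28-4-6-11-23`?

yacht

s is letter #19 and maps to 22: an offset of 3. Each letter is replaced by its alphabet position (a=1..z=26) + 3.
Reversing it on 28-4-6-11-23: 28→(28−3)÷1=25=y, 4→(4−3)÷1=1=a, 6→(6−3)÷1=3=c, 11→(11−3)÷1=8=h, 23→(23−3)÷1=20=t.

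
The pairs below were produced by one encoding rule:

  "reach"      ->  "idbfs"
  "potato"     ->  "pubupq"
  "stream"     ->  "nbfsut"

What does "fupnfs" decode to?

The output letters match the input read backwards, each shifted +1: reach reversed is hcaer. Two steps: reverse the string, then apply a Caesar shift of +1.
Undoing it on fupnfs: shift back: f−1=e, u−1=t, p−1=o, n−1=m, f−1=e, s−1=r → etomer; then reverse → remote.

remote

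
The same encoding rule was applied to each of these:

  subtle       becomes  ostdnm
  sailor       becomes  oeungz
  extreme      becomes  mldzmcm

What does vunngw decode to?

s(18)→o(14) and u(20)→s(18) fit y≡15x+4 (mod 26); the inverse of 15 mod 26 is 7. Each letter's alphabet position (a=0..z=25) is mapped through 15·x+4 mod 26 — an affine cipher.
Decoding vunngw: v(21)→7·(21−4)≡15=p; u(20)→7·(20−4)≡8=i; n(13)→7·(13−4)≡11=l; n(13)→7·(13−4)≡11=l; g(6)→7·(6−4)≡14=o; w(22)→7·(22−4)≡22=w (all mod 26).

pillow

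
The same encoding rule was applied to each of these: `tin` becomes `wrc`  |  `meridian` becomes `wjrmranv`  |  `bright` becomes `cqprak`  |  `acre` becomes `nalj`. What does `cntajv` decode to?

The output letters match the input read backwards, each shifted +9: tin reversed is nit. The word is reversed, then every letter is shifted forward by 9.
Decoding cntajv: shift back: c−9=t, n−9=e, t−9=k, a−9=r, j−9=a, v−9=m → tekram; then reverse → market.

market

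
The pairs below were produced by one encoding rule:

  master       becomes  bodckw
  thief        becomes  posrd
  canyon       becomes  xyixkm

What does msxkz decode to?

The output letters match the input read backwards, each shifted +10: master reversed is retsam. Read the word backwards and shift each letter +10.
Decoding msxkz: shift back: m−10=c, s−10=i, x−10=n, k−10=a, z−10=p → cinap; then reverse → panic.

panic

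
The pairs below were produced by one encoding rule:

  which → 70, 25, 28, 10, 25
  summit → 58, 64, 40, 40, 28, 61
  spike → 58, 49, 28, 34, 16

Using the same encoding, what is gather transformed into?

22, 4, 61, 25, 16, 55

The formula is n = 3×(alphabet index, a=1) + 1.
For gather: g=7→22, a=1→4, t=20→61, h=8→25, e=5→16, r=18→55.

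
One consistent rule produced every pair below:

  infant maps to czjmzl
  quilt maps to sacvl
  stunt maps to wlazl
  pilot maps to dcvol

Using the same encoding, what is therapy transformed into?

lnuhmdi

i(8)→c(2) and n(13)→z(25) fit y≡15x+12 (mod 26); the inverse of 15 mod 26 is 7. This is an affine cipher: with a=0,…,z=25, each position x becomes (15x+12) mod 26.
For therapy: t(19)→15·19+12≡11=l; h(7)→15·7+12≡13=n; e(4)→15·4+12≡20=u; r(17)→15·17+12≡7=h; a(0)→15·0+12≡12=m; p(15)→15·15+12≡3=d; y(24)→15·24+12≡8=i (all mod 26).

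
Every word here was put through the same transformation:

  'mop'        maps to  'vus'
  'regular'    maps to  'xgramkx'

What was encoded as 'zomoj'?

The output letters match the input read backwards, each shifted +6: mop reversed is pom. The word is reversed, then every letter is shifted forward by 6.
Reversing it on zomoj: shift back: z−6=t, o−6=i, m−6=g, o−6=i, j−6=d → tigid; then reverse → digit.

digit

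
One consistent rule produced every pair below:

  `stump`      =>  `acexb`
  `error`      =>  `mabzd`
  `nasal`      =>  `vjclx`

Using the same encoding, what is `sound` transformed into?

In stump: s→a is +8, t→c is +9, u→e is +10, m→x is +11 — the shift increases by 1 each position. Letter i (0-indexed) is shifted by i+8, so successive shifts are 8, 9, 10, ….
On sound: s+8=a, o+9=x, u+10=e, n+11=y, d+12=p.

axeyp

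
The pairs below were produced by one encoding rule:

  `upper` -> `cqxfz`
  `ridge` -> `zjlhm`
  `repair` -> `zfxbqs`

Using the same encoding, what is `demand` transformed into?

lfubve

Shifts by position in upper: pos 0: u→c (+8), pos 1: p→q (+1), pos 2: p→x (+8), pos 3: e→f (+1) — repeating every 2. The shifts repeat in a cycle of length 2: positions 0,1,… shift by +8, +1, then the pattern repeats.
For demand: d+8=l, e+1=f, m+8=u, a+1=b, n+8=v, d+1=e.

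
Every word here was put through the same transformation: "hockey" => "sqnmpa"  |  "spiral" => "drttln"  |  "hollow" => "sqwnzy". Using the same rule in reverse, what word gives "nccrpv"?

carpet

Shifts by position in hockey: pos 0: h→s (+11), pos 1: o→q (+2), pos 2: c→n (+11), pos 3: k→m (+2) — repeating every 2. A repeating key of period 2 is used — shifts +11, +2 over and over.
Undoing it on nccrpv: n−11=c, c−2=a, c−11=r, r−2=p, p−11=e, v−2=t.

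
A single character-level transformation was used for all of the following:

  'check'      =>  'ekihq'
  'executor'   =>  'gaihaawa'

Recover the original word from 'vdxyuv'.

Letter i (0-indexed) is shifted by i+2, so successive shifts are 2, 3, 4, ….
Decoding vdxyuv: v−2=t, d−3=a, x−4=t, y−5=t, u−6=o, v−7=o.

tattoo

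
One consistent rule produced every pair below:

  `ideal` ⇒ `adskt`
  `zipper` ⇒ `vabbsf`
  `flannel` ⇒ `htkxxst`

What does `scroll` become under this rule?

Treating letters as 0–25, the rule is x ↦ 15x + 10 (mod 26).
Applying it to scroll: s(18)→15·18+10≡20=u; c(2)→15·2+10≡14=o; r(17)→15·17+10≡5=f; o(14)→15·14+10≡12=m; l(11)→15·11+10≡19=t; l(11)→15·11+10≡19=t (all mod 26).

uofmtt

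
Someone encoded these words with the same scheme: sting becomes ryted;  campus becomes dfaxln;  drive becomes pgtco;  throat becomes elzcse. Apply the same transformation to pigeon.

yzprta

The word is reversed, then every letter is shifted forward by 11.
Applying it to pigeon: reverse → noegip; then shift: n+11=y, o+11=z, e+11=p, g+11=r, i+11=t, p+11=a.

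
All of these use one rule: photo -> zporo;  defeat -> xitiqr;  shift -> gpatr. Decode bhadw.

blink

p(15)→z(25) and h(7)→p(15) fit y≡11x+16 (mod 26); the inverse of 11 mod 26 is 19. Each letter's alphabet position (a=0..z=25) is mapped through 11·x+16 mod 26 — an affine cipher.
Decoding bhadw: b(1)→19·(1−16)≡1=b; h(7)→19·(7−16)≡11=l; a(0)→19·(0−16)≡8=i; d(3)→19·(3−16)≡13=n; w(22)→19·(22−16)≡10=k (all mod 26).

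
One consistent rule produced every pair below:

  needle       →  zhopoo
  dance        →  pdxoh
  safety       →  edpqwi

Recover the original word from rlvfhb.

filter

Shifts by position in needle: pos 0: n→z (+12), pos 1: e→h (+3), pos 2: e→o (+10), pos 3: d→p (+12), pos 4: l→o (+3), pos 5: e→o (+10) — repeating every 3. The shifts repeat in a cycle of length 3: positions 0,1,… shift by +12, +3, +10, then the pattern repeats.
Reversing it on rlvfhb: r−12=f, l−3=i, v−10=l, f−12=t, h−3=e, b−10=r.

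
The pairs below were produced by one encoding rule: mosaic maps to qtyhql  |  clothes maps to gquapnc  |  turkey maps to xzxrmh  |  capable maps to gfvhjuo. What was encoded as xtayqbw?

tourism

Each letter shifts forward by (position + 4), i.e. 4, 5, 6, … — the shift grows by one for each successive letter.
Undoing it on xtayqbw: x−4=t, t−5=o, a−6=u, y−7=r, q−8=i, b−9=s, w−10=m.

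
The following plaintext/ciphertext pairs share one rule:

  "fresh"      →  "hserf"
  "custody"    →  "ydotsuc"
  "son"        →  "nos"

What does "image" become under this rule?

The output letters match the input read backwards: fresh reversed is hserf. It's just the letters in reverse order.
Applying it to image: reverse → egami.

egami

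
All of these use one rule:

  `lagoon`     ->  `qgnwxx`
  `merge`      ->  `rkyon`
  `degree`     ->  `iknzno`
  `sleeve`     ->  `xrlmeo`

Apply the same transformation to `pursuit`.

In lagoon: l→q is +5, a→g is +6, g→n is +7, o→w is +8 — the shift increases by 1 each position. The shift increases by 1 at each position, starting from +5: 5, 6, 7, ….
On pursuit: p+5=u, u+6=a, r+7=y, s+8=a, u+9=d, i+10=s, t+11=e.

uayadse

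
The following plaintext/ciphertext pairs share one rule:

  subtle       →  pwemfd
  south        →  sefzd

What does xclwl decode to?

alarm

The output letters match the input read backwards, each shifted +11: subtle reversed is eltbus. Read the word backwards and shift each letter +11.
Undoing it on xclwl: shift back: x−11=m, c−11=r, l−11=a, w−11=l, l−11=a → mrala; then reverse → alarm.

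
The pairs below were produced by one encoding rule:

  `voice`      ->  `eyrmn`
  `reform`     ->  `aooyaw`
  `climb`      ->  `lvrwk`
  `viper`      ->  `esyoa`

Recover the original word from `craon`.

three

Shifts by position in voice: pos 0: v→e (+9), pos 1: o→y (+10), pos 2: i→r (+9), pos 3: c→m (+10) — repeating every 2. The shifts repeat in a cycle of length 2: positions 0,1,… shift by +9, +10, then the pattern repeats.
Undoing it on craon: c−9=t, r−10=h, a−9=r, o−10=e, n−9=e.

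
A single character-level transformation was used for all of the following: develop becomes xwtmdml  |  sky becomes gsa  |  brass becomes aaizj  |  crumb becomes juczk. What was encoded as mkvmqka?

science

The output letters match the input read backwards, each shifted +8: develop reversed is poleved. Read the word backwards and shift each letter +8.
Reversing it on mkvmqka: shift back: m−8=e, k−8=c, v−8=n, m−8=e, q−8=i, k−8=c, a−8=s → ecneics; then reverse → science.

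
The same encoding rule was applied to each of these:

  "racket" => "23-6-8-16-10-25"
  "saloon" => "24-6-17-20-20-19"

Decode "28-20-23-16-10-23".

worker

r is letter #18 and maps to 23: an offset of 5. Each letter is replaced by its alphabet position (a=1..z=26) + 5.
Decoding 28-20-23-16-10-23: 28→(28−5)÷1=23=w, 20→(20−5)÷1=15=o, 23→(23−5)÷1=18=r, 16→(16−5)÷1=11=k, 10→(10−5)÷1=5=e, 23→(23−5)÷1=18=r.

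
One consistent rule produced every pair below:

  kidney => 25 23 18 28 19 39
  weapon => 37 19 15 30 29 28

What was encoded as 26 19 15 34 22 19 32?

Each letter is replaced by its alphabet position (a=1..z=26) + 14.
Reversing it on 26 19 15 34 22 19 32: 26→(26−14)÷1=12=l, 19→(19−14)÷1=5=e, 15→(15−14)÷1=1=a, 34→(34−14)÷1=20=t, 22→(22−14)÷1=8=h, 19→(19−14)÷1=5=e, 32→(32−14)÷1=18=r.

leather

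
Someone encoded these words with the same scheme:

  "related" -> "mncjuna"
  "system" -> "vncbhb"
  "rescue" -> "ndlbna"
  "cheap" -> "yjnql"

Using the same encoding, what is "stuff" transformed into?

The output letters match the input read backwards, each shifted +9: related reversed is detaler. Two steps: reverse the string, then apply a Caesar shift of +9.
Applying it to stuff: reverse → ffuts; then shift: f+9=o, f+9=o, u+9=d, t+9=c, s+9=b.

oodcb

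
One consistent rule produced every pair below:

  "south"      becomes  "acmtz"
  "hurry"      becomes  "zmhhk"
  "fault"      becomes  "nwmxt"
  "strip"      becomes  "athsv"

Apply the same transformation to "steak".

atuwe

Treating letters as 0–25, the rule is x ↦ 19x + 22 (mod 26).
Applying it to steak: s(18)→19·18+22≡0=a; t(19)→19·19+22≡19=t; e(4)→19·4+22≡20=u; a(0)→19·0+22≡22=w; k(10)→19·10+22≡4=e (all mod 26).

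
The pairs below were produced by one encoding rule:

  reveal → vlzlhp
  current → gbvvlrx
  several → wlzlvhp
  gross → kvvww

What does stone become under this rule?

wxvrl

The rule splits by letter class: vowels +7, consonants +4.
Applying it to stone: s(cons)+4=w, t(cons)+4=x, o(vowel)+7=v, n(cons)+4=r, e(vowel)+7=l.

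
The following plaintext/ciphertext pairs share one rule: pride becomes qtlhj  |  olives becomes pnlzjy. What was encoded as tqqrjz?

sonnet

The shift increases by 1 at each position, starting from +1: 1, 2, 3, ….
Reversing it on tqqrjz: t−1=s, q−2=o, q−3=n, r−4=n, j−5=e, z−6=t.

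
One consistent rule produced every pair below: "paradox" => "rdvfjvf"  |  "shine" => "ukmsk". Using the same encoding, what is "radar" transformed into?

tdhfx

The shift increases by 1 at each position, starting from +2: 2, 3, 4, ….
For radar: r+2=t, a+3=d, d+4=h, a+5=f, r+6=x.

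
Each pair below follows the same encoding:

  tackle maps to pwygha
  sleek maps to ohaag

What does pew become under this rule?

Compare letters: t→p is +22, a→w is +22, c→y is +22 — a constant shift. Every letter moves 22 places later in the alphabet, wrapping around z→a.
Applying it to pew: p+22=l, e+22=a, w+22=s.

las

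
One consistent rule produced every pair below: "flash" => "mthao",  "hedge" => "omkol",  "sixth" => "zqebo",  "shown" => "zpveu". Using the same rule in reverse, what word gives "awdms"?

towel

It's a Vigenère-style cipher with numeric key [7,8]: position i shifts by key[i mod 2].
Undoing it on awdms: a−7=t, w−8=o, d−7=w, m−8=e, s−7=l.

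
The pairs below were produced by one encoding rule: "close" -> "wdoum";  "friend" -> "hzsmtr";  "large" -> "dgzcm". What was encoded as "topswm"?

c(2)→w(22) and l(11)→d(3) fit y≡21x+6 (mod 26); the inverse of 21 mod 26 is 5. This is an affine cipher: with a=0,…,z=25, each position x becomes (21x+6) mod 26.
Undoing it on topswm: t(19)→5·(19−6)≡13=n; o(14)→5·(14−6)≡14=o; p(15)→5·(15−6)≡19=t; s(18)→5·(18−6)≡8=i; w(22)→5·(22−6)≡2=c; m(12)→5·(12−6)≡4=e (all mod 26).

notice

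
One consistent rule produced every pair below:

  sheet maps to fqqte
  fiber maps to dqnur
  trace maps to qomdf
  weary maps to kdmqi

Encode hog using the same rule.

Read the word backwards and shift each letter +12.
Applying it to hog: reverse → goh; then shift: g+12=s, o+12=a, h+12=t.

sat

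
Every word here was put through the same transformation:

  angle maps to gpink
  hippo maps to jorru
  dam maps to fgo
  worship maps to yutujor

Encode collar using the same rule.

The shift depends on letter class: consonant n→p is +2, but vowel a→g is +6. The rule splits by letter class: vowels +6, consonants +2.
On collar: c(cons)+2=e, o(vowel)+6=u, l(cons)+2=n, l(cons)+2=n, a(vowel)+6=g, r(cons)+2=t.

eunngt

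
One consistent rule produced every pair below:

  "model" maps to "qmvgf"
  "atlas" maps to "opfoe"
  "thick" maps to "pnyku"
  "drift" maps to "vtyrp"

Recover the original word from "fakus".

lucky

This is an affine cipher: with a=0,…,z=25, each position x becomes (11x+14) mod 26.
Decoding fakus: f(5)→19·(5−14)≡11=l; a(0)→19·(0−14)≡20=u; k(10)→19·(10−14)≡2=c; u(20)→19·(20−14)≡10=k; s(18)→19·(18−14)≡24=y (all mod 26).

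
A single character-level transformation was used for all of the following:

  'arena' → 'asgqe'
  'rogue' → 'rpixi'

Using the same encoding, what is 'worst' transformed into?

In arena: a→a is +0, r→s is +1, e→g is +2, n→q is +3 — the shift increases by 1 each position. Letter i (0-indexed) is shifted by i+0, so successive shifts are 0, 1, 2, ….
On worst: w+0=w, o+1=p, r+2=t, s+3=v, t+4=x.

wptvx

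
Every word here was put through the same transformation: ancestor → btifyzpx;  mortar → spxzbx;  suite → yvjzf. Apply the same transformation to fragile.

The shift depends on letter class: consonant n→t is +6, but vowel a→b is +1. The rule splits by letter class: vowels +1, consonants +6.
For fragile: f(cons)+6=l, r(cons)+6=x, a(vowel)+1=b, g(cons)+6=m, i(vowel)+1=j, l(cons)+6=r, e(vowel)+1=f.

lxbmjrf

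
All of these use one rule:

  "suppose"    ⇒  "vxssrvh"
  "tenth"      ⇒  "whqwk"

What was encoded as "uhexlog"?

rebuild

Compare letters: s→v is +3, u→x is +3, p→s is +3 — a constant shift. Each letter is shifted forward by 3 in the alphabet (a Caesar shift of +3).
Undoing it on uhexlog: u−3=r, h−3=e, e−3=b, x−3=u, l−3=i, o−3=l, g−3=d.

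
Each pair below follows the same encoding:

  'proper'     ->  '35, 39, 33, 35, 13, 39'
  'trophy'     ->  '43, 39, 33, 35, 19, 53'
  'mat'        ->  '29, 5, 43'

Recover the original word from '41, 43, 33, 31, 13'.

Each letter becomes 2×(its alphabet position, a=1..z=26) + 3.
Reversing it on 41, 43, 33, 31, 13: 41→(41−3)÷2=19=s, 43→(43−3)÷2=20=t, 33→(33−3)÷2=15=o, 31→(31−3)÷2=14=n, 13→(13−3)÷2=5=e.

stone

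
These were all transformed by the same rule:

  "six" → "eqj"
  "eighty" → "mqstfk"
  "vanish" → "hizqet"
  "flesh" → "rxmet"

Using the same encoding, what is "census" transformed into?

omzece

Two shifts are in play — +8 for a/e/i/o/u, +12 for every other letter.
On census: c(cons)+12=o, e(vowel)+8=m, n(cons)+12=z, s(cons)+12=e, u(vowel)+8=c, s(cons)+12=e.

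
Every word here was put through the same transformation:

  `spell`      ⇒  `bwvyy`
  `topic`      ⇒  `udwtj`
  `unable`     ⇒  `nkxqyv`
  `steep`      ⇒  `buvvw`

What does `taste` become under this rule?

s(18)→b(1) and p(15)→w(22) fit y≡19x+23 (mod 26); the inverse of 19 mod 26 is 11. Each letter's alphabet position (a=0..z=25) is mapped through 19·x+23 mod 26 — an affine cipher.
For taste: t(19)→19·19+23≡20=u; a(0)→19·0+23≡23=x; s(18)→19·18+23≡1=b; t(19)→19·19+23≡20=u; e(4)→19·4+23≡21=v (all mod 26).

uxbuv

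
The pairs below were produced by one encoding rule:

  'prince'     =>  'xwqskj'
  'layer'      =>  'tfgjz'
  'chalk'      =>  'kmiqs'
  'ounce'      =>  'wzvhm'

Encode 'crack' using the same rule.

Shifts by position in prince: pos 0: p→x (+8), pos 1: r→w (+5), pos 2: i→q (+8), pos 3: n→s (+5) — repeating every 2. A repeating key of period 2 is used — shifts +8, +5 over and over.
For crack: c+8=k, r+5=w, a+8=i, c+5=h, k+8=s.

kwihs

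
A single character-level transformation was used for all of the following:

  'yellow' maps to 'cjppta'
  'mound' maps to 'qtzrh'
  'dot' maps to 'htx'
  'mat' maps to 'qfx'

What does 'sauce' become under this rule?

The shift depends on letter class: consonant y→c is +4, but vowel e→j is +5. The rule splits by letter class: vowels +5, consonants +4.
For sauce: s(cons)+4=w, a(vowel)+5=f, u(vowel)+5=z, c(cons)+4=g, e(vowel)+5=j.

wfzgj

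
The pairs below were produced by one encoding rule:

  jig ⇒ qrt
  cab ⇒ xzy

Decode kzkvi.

paper

Each letter is replaced by its mirror in the alphabet: a↔z, b↔y, c↔x, and so on (the Atbash cipher).
Reversing it on kzkvi: k↔p, z↔a, k↔p, v↔e, i↔r.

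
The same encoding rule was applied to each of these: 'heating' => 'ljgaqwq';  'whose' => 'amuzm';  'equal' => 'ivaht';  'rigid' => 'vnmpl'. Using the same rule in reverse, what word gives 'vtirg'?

rocky

In heating: h→l is +4, e→j is +5, a→g is +6, t→a is +7 — the shift increases by 1 each position. The shift increases by 1 at each position, starting from +4: 4, 5, 6, ….
Undoing it on vtirg: v−4=r, t−5=o, i−6=c, r−7=k, g−8=y.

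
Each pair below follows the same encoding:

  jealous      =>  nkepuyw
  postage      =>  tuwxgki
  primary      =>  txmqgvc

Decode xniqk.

theme

Shifts by position in jealous: pos 0: j→n (+4), pos 1: e→k (+6), pos 2: a→e (+4), pos 3: l→p (+4), pos 4: o→u (+6), pos 5: u→y (+4) — repeating every 3. A repeating key of period 3 is used — shifts +4, +6, +4 over and over.
Undoing it on xniqk: x−4=t, n−6=h, i−4=e, q−4=m, k−6=e.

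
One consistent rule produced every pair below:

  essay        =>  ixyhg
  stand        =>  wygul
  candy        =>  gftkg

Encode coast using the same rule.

In essay: e→i is +4, s→x is +5, s→y is +6, a→h is +7 — the shift increases by 1 each position. The shift increases by 1 at each position, starting from +4: 4, 5, 6, ….
For coast: c+4=g, o+5=t, a+6=g, s+7=z, t+8=b.

gtgzb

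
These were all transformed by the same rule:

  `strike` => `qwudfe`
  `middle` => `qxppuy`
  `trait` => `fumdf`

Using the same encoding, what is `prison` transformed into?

The output letters match the input read backwards, each shifted +12: strike reversed is ekirts. Two steps: reverse the string, then apply a Caesar shift of +12.
On prison: reverse → nosirp; then shift: n+12=z, o+12=a, s+12=e, i+12=u, r+12=d, p+12=b.

zaeudb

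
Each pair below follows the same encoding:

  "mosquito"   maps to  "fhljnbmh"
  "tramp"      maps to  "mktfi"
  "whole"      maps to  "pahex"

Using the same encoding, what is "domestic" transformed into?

whfxlmbv

Compare letters: m→f is +19, o→h is +19, s→l is +19 — a constant shift. Every letter moves 19 places later in the alphabet, wrapping around z→a.
For domestic: d+19=w, o+19=h, m+19=f, e+19=x, s+19=l, t+19=m, i+19=b, c+19=v.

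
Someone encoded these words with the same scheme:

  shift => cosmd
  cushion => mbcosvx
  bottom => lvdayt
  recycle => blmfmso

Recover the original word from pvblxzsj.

forensic

Shifts by position in shift: pos 0: s→c (+10), pos 1: h→o (+7), pos 2: i→s (+10), pos 3: f→m (+7) — repeating every 2. The shifts repeat in a cycle of length 2: positions 0,1,… shift by +10, +7, then the pattern repeats.
Reversing it on pvblxzsj: p−10=f, v−7=o, b−10=r, l−7=e, x−10=n, z−7=s, s−10=i, j−7=c.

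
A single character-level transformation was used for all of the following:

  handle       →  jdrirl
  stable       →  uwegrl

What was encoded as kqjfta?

Each letter shifts forward by (position + 2), i.e. 2, 3, 4, … — the shift grows by one for each successive letter.
Reversing it on kqjfta: k−2=i, q−3=n, j−4=f, f−5=a, t−6=n, a−7=t.

infant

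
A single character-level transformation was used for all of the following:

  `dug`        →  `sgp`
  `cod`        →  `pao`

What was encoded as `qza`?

one

The output letters match the input read backwards, each shifted +12: dug reversed is gud. Read the word backwards and shift each letter +12.
Undoing it on qza: shift back: q−12=e, z−12=n, a−12=o → eno; then reverse → one.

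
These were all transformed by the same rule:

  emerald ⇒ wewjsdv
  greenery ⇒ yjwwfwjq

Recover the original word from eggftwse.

moonbeam

Compare letters: e→w is +18, m→e is +18, e→w is +18 — a constant shift. It's a constant shift of +18 (ROT18).
Decoding eggftwse: e−18=m, g−18=o, g−18=o, f−18=n, t−18=b, w−18=e, s−18=a, e−18=m.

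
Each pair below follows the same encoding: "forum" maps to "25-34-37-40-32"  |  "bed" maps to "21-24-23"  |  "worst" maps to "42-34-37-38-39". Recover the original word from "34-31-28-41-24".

The number is (letter's place in the alphabet, a=1) + 19.
Decoding 34-31-28-41-24: 34→(34−19)÷1=15=o, 31→(31−19)÷1=12=l, 28→(28−19)÷1=9=i, 41→(41−19)÷1=22=v, 24→(24−19)÷1=5=e.

olive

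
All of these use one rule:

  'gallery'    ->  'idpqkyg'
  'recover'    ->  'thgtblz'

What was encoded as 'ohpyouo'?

melting

In gallery: g→i is +2, a→d is +3, l→p is +4, l→q is +5 — the shift increases by 1 each position. The shift increases by 1 at each position, starting from +2: 2, 3, 4, ….
Reversing it on ohpyouo: o−2=m, h−3=e, p−4=l, y−5=t, o−6=i, u−7=n, o−8=g.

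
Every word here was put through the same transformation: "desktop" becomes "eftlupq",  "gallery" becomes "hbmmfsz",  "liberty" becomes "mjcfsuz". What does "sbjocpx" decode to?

Compare letters: d→e is +1, e→f is +1, s→t is +1 — a constant shift. This is a Caesar cipher with shift 1.
Reversing it on sbjocpx: s−1=r, b−1=a, j−1=i, o−1=n, c−1=b, p−1=o, x−1=w.

rainbow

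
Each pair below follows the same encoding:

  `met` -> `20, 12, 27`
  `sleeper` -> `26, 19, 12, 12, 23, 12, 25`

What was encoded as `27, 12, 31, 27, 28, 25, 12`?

m is letter #13 and maps to 20: an offset of 7. Each letter is replaced by its alphabet position (a=1..z=26) + 7.
Undoing it on 27, 12, 31, 27, 28, 25, 12: 27→(27−7)÷1=20=t, 12→(12−7)÷1=5=e, 31→(31−7)÷1=24=x, 27→(27−7)÷1=20=t, 28→(28−7)÷1=21=u, 25→(25−7)÷1=18=r, 12→(12−7)÷1=5=e.

texture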